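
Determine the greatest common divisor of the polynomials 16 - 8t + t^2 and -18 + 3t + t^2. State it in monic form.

1

By polynomial division,
  t^2 - 8t + 16 = (t^2 + 3t - 18) + (-11t + 34)
  t^2 + 3t - 18 = (-(1/11)t - 67/121)(-11t + 34) + (100/121)
  -11t + 34 = (-(1331/100)t + 2057/50)(100/121) + (0)
The last nonzero remainder is the constant 100/121, so the polynomials are coprime and gcd = 1.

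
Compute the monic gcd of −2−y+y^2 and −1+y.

1

By polynomial division,
  y^2−y−2 = (y)(y−1) + (−2)
  y−1 = (−(1/2)y+1/2)(−2) + (0)
The last nonzero remainder is the constant −2, so the polynomials are coprime and gcd = 1.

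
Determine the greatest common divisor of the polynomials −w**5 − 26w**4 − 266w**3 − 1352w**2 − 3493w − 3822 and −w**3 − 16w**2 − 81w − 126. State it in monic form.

w**2 + 13w + 42

Apply the Euclidean algorithm:
  −w**5 − 26w**4 − 266w**3 − 1352w**2 − 3493w − 3822 = (w**2 + 10w + 25)(−w**3 − 16w**2 − 81w − 126) + (−16w**2 − 208w − 672)
  −w**3 − 16w**2 − 81w − 126 = ((1/16)w + 3/16)(−16w**2 − 208w − 672) + (0)
Last nonzero remainder: −16w**2 − 208w − 672. Dividing through by −16 gives the monic gcd w**2 + 13w + 42.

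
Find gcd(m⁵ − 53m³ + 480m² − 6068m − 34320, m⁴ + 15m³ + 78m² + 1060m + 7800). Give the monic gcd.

m² − 5m + 78

Apply the Euclidean algorithm:
  m⁵ − 53m³ + 480m² − 6068m − 34320 = (m − 15)(m⁴ + 15m³ + 78m² + 1060m + 7800) + (94m³ + 590m² + 2032m + 82680)
  m⁴ + 15m³ + 78m² + 1060m + 7800 = ((1/94)m + 205/2209)(94m³ + 590m² + 2032m + 82680) + ((3600/2209)m² − (18000/2209)m + 280800/2209)
  94m³ + 590m² + 2032m + 82680 = ((103823/1800)m + 117077/180)((3600/2209)m² − (18000/2209)m + 280800/2209) + (0)
Last nonzero remainder: (3600/2209)m² − (18000/2209)m + 280800/2209. Dividing through by 3600/2209 gives the monic gcd m² − 5m + 78.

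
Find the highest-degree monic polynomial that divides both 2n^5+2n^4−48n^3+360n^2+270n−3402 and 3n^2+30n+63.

Euclidean algorithm in ℚ[n]:
  2n^5+2n^4−48n^3+360n^2+270n−3402 = ((2/3)n^3−6n^2+30n−54)(3n^2+30n+63) + (0)
Last nonzero remainder: 3n^2+30n+63. Dividing through by 3 gives the monic gcd n^2+10n+21.

n^2+10n+21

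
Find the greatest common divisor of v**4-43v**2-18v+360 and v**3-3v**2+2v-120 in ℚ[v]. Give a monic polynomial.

v-6

Apply the Euclidean algorithm:
  v**4-43v**2-18v+360 = (v+3)(v**3-3v**2+2v-120) + (-36v**2+96v+720)
  v**3-3v**2+2v-120 = (-(1/36)v+1/108)(-36v**2+96v+720) + ((190/9)v-380/3)
  -36v**2+96v+720 = (-(162/95)v-108/19)((190/9)v-380/3) + (0)
Last nonzero remainder: (190/9)v-380/3. Dividing through by 190/9 gives the monic gcd v-6.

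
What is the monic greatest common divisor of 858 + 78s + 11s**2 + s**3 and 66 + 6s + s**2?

1

Apply the Euclidean algorithm:
  s**3 + 11s**2 + 78s + 858 = (s + 5)(s**2 + 6s + 66) + (−18s + 528)
  s**2 + 6s + 66 = (−(1/18)s − 53/27)(−18s + 528) + (9922/9)
  −18s + 528 = (−(81/4961)s + 216/451)(9922/9) + (0)
The last nonzero remainder is the constant 9922/9, so the polynomials are coprime and gcd = 1.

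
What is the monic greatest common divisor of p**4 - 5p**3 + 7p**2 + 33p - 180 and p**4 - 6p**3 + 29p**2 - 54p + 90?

p**2 - 4p + 15

By polynomial division,
  p**4 - 5p**3 + 7p**2 + 33p - 180 = (p**4 - 6p**3 + 29p**2 - 54p + 90) + (p**3 - 22p**2 + 87p - 270)
  p**4 - 6p**3 + 29p**2 - 54p + 90 = (p + 16)(p**3 - 22p**2 + 87p - 270) + (294p**2 - 1176p + 4410)
  p**3 - 22p**2 + 87p - 270 = ((1/294)p - 3/49)(294p**2 - 1176p + 4410) + (0)
Last nonzero remainder: 294p**2 - 1176p + 4410. Dividing through by 294 gives the monic gcd p**2 - 4p + 15.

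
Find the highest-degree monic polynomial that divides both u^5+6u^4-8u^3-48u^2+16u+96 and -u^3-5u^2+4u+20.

u^2-4

By polynomial division,
  u^5+6u^4-8u^3-48u^2+16u+96 = (-u^2-u+9)(-u^3-5u^2+4u+20) + (21u^2-84)
  -u^3-5u^2+4u+20 = (-(1/21)u-5/21)(21u^2-84) + (0)
Last nonzero remainder: 21u^2-84. Dividing through by 21 gives the monic gcd u^2-4.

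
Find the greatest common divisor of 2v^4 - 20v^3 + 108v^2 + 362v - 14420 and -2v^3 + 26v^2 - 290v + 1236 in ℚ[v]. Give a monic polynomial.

By polynomial division,
  2v^4 - 20v^3 + 108v^2 + 362v - 14420 = (-v - 3)(-2v^3 + 26v^2 - 290v + 1236) + (-104v^2 + 728v - 10712)
  -2v^3 + 26v^2 - 290v + 1236 = ((1/52)v - 3/26)(-104v^2 + 728v - 10712) + (0)
Last nonzero remainder: -104v^2 + 728v - 10712. Dividing through by -104 gives the monic gcd v^2 - 7v + 103.

v^2 - 7v + 103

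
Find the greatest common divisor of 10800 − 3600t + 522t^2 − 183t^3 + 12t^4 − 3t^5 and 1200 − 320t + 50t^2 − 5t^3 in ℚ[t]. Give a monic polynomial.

40 − 4t + t^2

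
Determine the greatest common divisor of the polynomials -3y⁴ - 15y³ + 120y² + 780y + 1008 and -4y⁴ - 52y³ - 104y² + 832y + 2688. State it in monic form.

y² + 10y + 24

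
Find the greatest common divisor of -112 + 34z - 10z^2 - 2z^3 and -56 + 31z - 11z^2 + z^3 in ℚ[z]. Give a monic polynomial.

7 - 3z + z^2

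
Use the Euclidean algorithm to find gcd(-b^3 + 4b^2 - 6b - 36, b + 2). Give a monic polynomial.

Apply the Euclidean algorithm:
  -b^3 + 4b^2 - 6b - 36 = (-b^2 + 6b - 18)(b + 2) + (0)
The last nonzero remainder b + 2 is already monic.

b + 2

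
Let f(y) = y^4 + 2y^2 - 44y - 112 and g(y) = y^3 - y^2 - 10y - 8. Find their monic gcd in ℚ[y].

Euclidean algorithm in ℚ[y]:
  y^4 + 2y^2 - 44y - 112 = (y + 1)(y^3 - y^2 - 10y - 8) + (13y^2 - 26y - 104)
  y^3 - y^2 - 10y - 8 = ((1/13)y + 1/13)(13y^2 - 26y - 104) + (0)
Last nonzero remainder: 13y^2 - 26y - 104. Dividing through by 13 gives the monic gcd y^2 - 2y - 8.

y^2 - 2y - 8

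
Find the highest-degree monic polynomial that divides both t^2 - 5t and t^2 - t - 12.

Repeated division with remainder:
  t^2 - 5t = (t^2 - t - 12) + (-4t + 12)
  t^2 - t - 12 = (-(1/4)t - 1/2)(-4t + 12) + (-6)
  -4t + 12 = ((2/3)t - 2)(-6) + (0)
The last nonzero remainder is the constant -6, so the polynomials are coprime and gcd = 1.

1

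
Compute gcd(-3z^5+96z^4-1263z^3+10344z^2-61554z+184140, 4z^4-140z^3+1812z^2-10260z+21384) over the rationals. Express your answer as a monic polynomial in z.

Repeated division with remainder:
  -3z^5+96z^4-1263z^3+10344z^2-61554z+184140 = (-(3/4)z-9/4)(4z^4-140z^3+1812z^2-10260z+21384) + (-219z^3+6726z^2-68601z+232254)
  4z^4-140z^3+1812z^2-10260z+21384 = (-(4/219)z+1252/15987)(-219z^3+6726z^2-68601z+232254) + ((172000/5329)z^2-(3440000/5329)z+17028000/5329)
  -219z^3+6726z^2-68601z+232254 = (-(1167051/172000)z+6250917/86000)((172000/5329)z^2-(3440000/5329)z+17028000/5329) + (0)
Last nonzero remainder: (172000/5329)z^2-(3440000/5329)z+17028000/5329. Dividing through by 172000/5329 gives the monic gcd z^2-20z+99.

z^2-20z+99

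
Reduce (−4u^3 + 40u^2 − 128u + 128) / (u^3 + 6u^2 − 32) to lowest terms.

Repeated division with remainder:
  −4u^3 + 40u^2 − 128u + 128 = (−4)(u^3 + 6u^2 − 32) + (64u^2 − 128u)
  u^3 + 6u^2 − 32 = ((1/64)u + 1/8)(64u^2 − 128u) + (16u − 32)
  64u^2 − 128u = (4u)(16u − 32) + (0)
Last nonzero remainder: 16u − 32. Dividing through by 16 gives the monic gcd u − 2.
Cancel u − 2 from numerator and denominator to get the reduced form.

(−4u^2 + 32u − 64)/(u^2 + 8u + 16)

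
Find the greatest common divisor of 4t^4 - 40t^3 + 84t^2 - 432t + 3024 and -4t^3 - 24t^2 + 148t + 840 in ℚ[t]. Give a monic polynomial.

t - 6

Euclidean algorithm in ℚ[t]:
  4t^4 - 40t^3 + 84t^2 - 432t + 3024 = (-t + 16)(-4t^3 - 24t^2 + 148t + 840) + (616t^2 - 1960t - 10416)
  -4t^3 - 24t^2 + 148t + 840 = (-(1/154)t - 101/1694)(616t^2 - 1960t - 10416) + (-(4416/121)t + 26496/121)
  616t^2 - 1960t - 10416 = (-(9317/552)t - 26257/552)(-(4416/121)t + 26496/121) + (0)
Last nonzero remainder: -(4416/121)t + 26496/121. Dividing through by -4416/121 gives the monic gcd t - 6.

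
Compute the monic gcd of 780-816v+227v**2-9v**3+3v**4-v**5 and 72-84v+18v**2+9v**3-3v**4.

By polynomial division,
  -v**5+3v**4-9v**3+227v**2-816v+780 = ((1/3)v)(-3v**4+9v**3+18v**2-84v+72) + (-15v**3+255v**2-840v+780)
  -3v**4+9v**3+18v**2-84v+72 = ((1/5)v+14/5)(-15v**3+255v**2-840v+780) + (-528v**2+2112v-2112)
  -15v**3+255v**2-840v+780 = ((5/176)v-65/176)(-528v**2+2112v-2112) + (0)
Last nonzero remainder: -528v**2+2112v-2112. Dividing through by -528 gives the monic gcd v**2-4v+4.

4-4v+v**2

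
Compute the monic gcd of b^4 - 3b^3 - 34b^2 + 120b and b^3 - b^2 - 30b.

b

Apply the Euclidean algorithm:
  b^4 - 3b^3 - 34b^2 + 120b = (b - 2)(b^3 - b^2 - 30b) + (-6b^2 + 60b)
  b^3 - b^2 - 30b = (-(1/6)b - 3/2)(-6b^2 + 60b) + (60b)
  -6b^2 + 60b = (-(1/10)b + 1)(60b) + (0)
Last nonzero remainder: 60b. Dividing through by 60 gives the monic gcd b.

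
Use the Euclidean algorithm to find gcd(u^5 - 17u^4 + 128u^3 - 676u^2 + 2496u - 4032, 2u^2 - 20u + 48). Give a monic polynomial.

u^2 - 10u + 24

Euclidean algorithm in ℚ[u]:
  u^5 - 17u^4 + 128u^3 - 676u^2 + 2496u - 4032 = ((1/2)u^3 - (7/2)u^2 + 17u - 84)(2u^2 - 20u + 48) + (0)
Last nonzero remainder: 2u^2 - 20u + 48. Dividing through by 2 gives the monic gcd u^2 - 10u + 24.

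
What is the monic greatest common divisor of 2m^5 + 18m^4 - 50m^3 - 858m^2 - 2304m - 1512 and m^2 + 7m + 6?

m^2 + 7m + 6

Euclidean algorithm in ℚ[m]:
  2m^5 + 18m^4 - 50m^3 - 858m^2 - 2304m - 1512 = (2m^3 + 4m^2 - 90m - 252)(m^2 + 7m + 6) + (0)
The last nonzero remainder m^2 + 7m + 6 is already monic.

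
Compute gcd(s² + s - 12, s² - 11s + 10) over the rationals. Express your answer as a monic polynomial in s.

By polynomial division,
  s² + s - 12 = (s² - 11s + 10) + (12s - 22)
  s² - 11s + 10 = ((1/12)s - 55/72)(12s - 22) + (-245/36)
  12s - 22 = (-(432/245)s + 792/245)(-245/36) + (0)
The last nonzero remainder is the constant -245/36, so the polynomials are coprime and gcd = 1.

1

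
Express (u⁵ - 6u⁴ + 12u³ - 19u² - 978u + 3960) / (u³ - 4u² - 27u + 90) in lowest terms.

(u³ - 5u² + 37u - 132)/(u - 3)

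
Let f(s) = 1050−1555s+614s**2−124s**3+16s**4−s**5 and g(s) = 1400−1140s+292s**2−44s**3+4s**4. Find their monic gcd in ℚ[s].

−175+55s−9s**2+s**3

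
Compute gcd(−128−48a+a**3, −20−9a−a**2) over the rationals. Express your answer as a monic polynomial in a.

Apply the Euclidean algorithm:
  a**3−48a−128 = (−a+9)(−a**2−9a−20) + (13a+52)
  −a**2−9a−20 = (−(1/13)a−5/13)(13a+52) + (0)
Last nonzero remainder: 13a+52. Dividing through by 13 gives the monic gcd a+4.

4+a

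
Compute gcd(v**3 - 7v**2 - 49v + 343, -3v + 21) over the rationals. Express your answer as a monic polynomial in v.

Apply the Euclidean algorithm:
  v**3 - 7v**2 - 49v + 343 = (-(1/3)v**2 + 49/3)(-3v + 21) + (0)
Last nonzero remainder: -3v + 21. Dividing through by -3 gives the monic gcd v - 7.

v - 7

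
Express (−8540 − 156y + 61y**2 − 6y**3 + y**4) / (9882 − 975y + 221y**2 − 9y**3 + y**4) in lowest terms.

(−70 − 3y + y**2)/(81 − 6y + y**2)

Repeated division with remainder:
  y**4 − 6y**3 + 61y**2 − 156y − 8540 = (y**4 − 9y**3 + 221y**2 − 975y + 9882) + (3y**3 − 160y**2 + 819y − 18422)
  y**4 − 9y**3 + 221y**2 − 975y + 9882 = ((1/3)y + 133/9)(3y**3 − 160y**2 + 819y − 18422) + ((20812/9)y**2 − (20812/3)y + 2539064/9)
  3y**3 − 160y**2 + 819y − 18422 = ((27/20812)y − 1359/20812)((20812/9)y**2 − (20812/3)y + 2539064/9) + (0)
Last nonzero remainder: (20812/9)y**2 − (20812/3)y + 2539064/9. Dividing through by 20812/9 gives the monic gcd y**2 − 3y + 122.
Cancel y**2 − 3y + 122 from numerator and denominator to get the reduced form.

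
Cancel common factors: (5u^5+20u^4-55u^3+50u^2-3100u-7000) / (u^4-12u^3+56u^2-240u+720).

(5u^3+20u^2-155u-350)/(u^2-12u+36)

Euclidean algorithm in ℚ[u]:
  5u^5+20u^4-55u^3+50u^2-3100u-7000 = (5u+80)(u^4-12u^3+56u^2-240u+720) + (625u^3-3230u^2+12500u-64600)
  u^4-12u^3+56u^2-240u+720 = ((1/625)u-854/78125)(625u^3-3230u^2+12500u-64600) + ((10816/15625)u^2+43264/3125)
  625u^3-3230u^2+12500u-64600 = ((9765625/10816)u-25234375/5408)((10816/15625)u^2+43264/3125) + (0)
Last nonzero remainder: (10816/15625)u^2+43264/3125. Dividing through by 10816/15625 gives the monic gcd u^2+20.
Cancel u^2+20 from numerator and denominator to get the reduced form.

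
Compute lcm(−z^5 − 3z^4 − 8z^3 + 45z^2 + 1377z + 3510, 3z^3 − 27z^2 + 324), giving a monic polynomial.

z^6 − 3z^5 − 10z^4 − 93z^3 − 1107z^2 + 4752z + 21060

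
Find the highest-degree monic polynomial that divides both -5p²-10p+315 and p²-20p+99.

Apply the Euclidean algorithm:
  -5p²-10p+315 = (-5)(p²-20p+99) + (-110p+810)
  p²-20p+99 = (-(1/110)p+139/1210)(-110p+810) + (720/121)
  -110p+810 = (-(1331/72)p+1089/8)(720/121) + (0)
The last nonzero remainder is the constant 720/121, so the polynomials are coprime and gcd = 1.

1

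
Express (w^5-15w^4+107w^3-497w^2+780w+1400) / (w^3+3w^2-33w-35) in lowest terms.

Euclidean algorithm in ℚ[w]:
  w^5-15w^4+107w^3-497w^2+780w+1400 = (w^2-18w+194)(w^3+3w^2-33w-35) + (-1638w^2+6552w+8190)
  w^3+3w^2-33w-35 = (-(1/1638)w-1/234)(-1638w^2+6552w+8190) + (0)
Last nonzero remainder: -1638w^2+6552w+8190. Dividing through by -1638 gives the monic gcd w^2-4w-5.
Cancel w^2-4w-5 from numerator and denominator to get the reduced form.

(w^3-11w^2+68w-280)/(w+7)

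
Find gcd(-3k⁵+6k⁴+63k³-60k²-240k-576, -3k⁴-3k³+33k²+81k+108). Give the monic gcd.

k³-2k²-5k-12

Euclidean algorithm in ℚ[k]:
  -3k⁵+6k⁴+63k³-60k²-240k-576 = (k-3)(-3k⁴-3k³+33k²+81k+108) + (21k³-42k²-105k-252)
  -3k⁴-3k³+33k²+81k+108 = (-(1/7)k-3/7)(21k³-42k²-105k-252) + (0)
Last nonzero remainder: 21k³-42k²-105k-252. Dividing through by 21 gives the monic gcd k³-2k²-5k-12.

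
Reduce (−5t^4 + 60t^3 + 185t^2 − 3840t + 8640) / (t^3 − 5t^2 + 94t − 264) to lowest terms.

By polynomial division,
  −5t^4 + 60t^3 + 185t^2 − 3840t + 8640 = (−5t + 35)(t^3 − 5t^2 + 94t − 264) + (830t^2 − 8450t + 17880)
  t^3 − 5t^2 + 94t − 264 = ((1/830)t + 43/6889)(830t^2 − 8450t + 17880) + ((862512/6889)t − 2587536/6889)
  830t^2 − 8450t + 17880 = ((2858935/431256)t − 5132305/107814)((862512/6889)t − 2587536/6889) + (0)
Last nonzero remainder: (862512/6889)t − 2587536/6889. Dividing through by 862512/6889 gives the monic gcd t − 3.
Cancel t − 3 from numerator and denominator to get the reduced form.

(−5t^3 + 45t^2 + 320t − 2880)/(t^2 − 2t + 88)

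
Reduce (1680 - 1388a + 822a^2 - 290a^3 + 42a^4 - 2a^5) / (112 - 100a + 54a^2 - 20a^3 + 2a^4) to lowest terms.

(-30 + 13a - a^2)/(-2 + a)

Apply the Euclidean algorithm:
  -2a^5 + 42a^4 - 290a^3 + 822a^2 - 1388a + 1680 = (-a + 11)(2a^4 - 20a^3 + 54a^2 - 100a + 112) + (-16a^3 + 128a^2 - 176a + 448)
  2a^4 - 20a^3 + 54a^2 - 100a + 112 = (-(1/8)a + 1/4)(-16a^3 + 128a^2 - 176a + 448) + (0)
Last nonzero remainder: -16a^3 + 128a^2 - 176a + 448. Dividing through by -16 gives the monic gcd a^3 - 8a^2 + 11a - 28.
Cancel a^3 - 8a^2 + 11a - 28 from numerator and denominator to get the reduced form.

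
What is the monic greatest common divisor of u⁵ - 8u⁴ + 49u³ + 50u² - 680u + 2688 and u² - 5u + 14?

u² - 5u + 14

By polynomial division,
  u⁵ - 8u⁴ + 49u³ + 50u² - 680u + 2688 = (u³ - 3u² + 20u + 192)(u² - 5u + 14) + (0)
The last nonzero remainder u² - 5u + 14 is already monic.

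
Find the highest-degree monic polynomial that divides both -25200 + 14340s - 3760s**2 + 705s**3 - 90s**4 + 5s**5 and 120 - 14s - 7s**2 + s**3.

Euclidean algorithm in ℚ[s]:
  5s**5 - 90s**4 + 705s**3 - 3760s**2 + 14340s - 25200 = (5s**2 - 55s + 390)(s**3 - 7s**2 - 14s + 120) + (-2400s**2 + 26400s - 72000)
  s**3 - 7s**2 - 14s + 120 = (-(1/2400)s - 1/600)(-2400s**2 + 26400s - 72000) + (0)
Last nonzero remainder: -2400s**2 + 26400s - 72000. Dividing through by -2400 gives the monic gcd s**2 - 11s + 30.

30 - 11s + s**2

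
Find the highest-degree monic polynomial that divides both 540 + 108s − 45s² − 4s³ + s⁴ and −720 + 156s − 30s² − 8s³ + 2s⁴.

Apply the Euclidean algorithm:
  s⁴ − 4s³ − 45s² + 108s + 540 = (1/2)(2s⁴ − 8s³ − 30s² + 156s − 720) + (−30s² + 30s + 900)
  2s⁴ − 8s³ − 30s² + 156s − 720 = (−(1/15)s² + (1/5)s − 4/5)(−30s² + 30s + 900) + (0)
Last nonzero remainder: −30s² + 30s + 900. Dividing through by −30 gives the monic gcd s² − s − 30.

−30 − s + s²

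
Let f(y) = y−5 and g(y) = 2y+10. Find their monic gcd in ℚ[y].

1

Euclidean algorithm in ℚ[y]:
  y−5 = (1/2)(2y+10) + (−10)
  2y+10 = (−(1/5)y−1)(−10) + (0)
The last nonzero remainder is the constant −10, so the polynomials are coprime and gcd = 1.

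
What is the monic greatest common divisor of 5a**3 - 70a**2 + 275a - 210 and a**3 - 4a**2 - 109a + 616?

a - 7

By polynomial division,
  5a**3 - 70a**2 + 275a - 210 = (5)(a**3 - 4a**2 - 109a + 616) + (-50a**2 + 820a - 3290)
  a**3 - 4a**2 - 109a + 616 = (-(1/50)a - 31/125)(-50a**2 + 820a - 3290) + ((714/25)a - 4998/25)
  -50a**2 + 820a - 3290 = (-(625/357)a + 5875/357)((714/25)a - 4998/25) + (0)
Last nonzero remainder: (714/25)a - 4998/25. Dividing through by 714/25 gives the monic gcd a - 7.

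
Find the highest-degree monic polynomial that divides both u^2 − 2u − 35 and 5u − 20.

1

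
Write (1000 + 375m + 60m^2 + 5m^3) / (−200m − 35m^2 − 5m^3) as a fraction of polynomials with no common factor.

By polynomial division,
  5m^3 + 60m^2 + 375m + 1000 = (−1)(−5m^3 − 35m^2 − 200m) + (25m^2 + 175m + 1000)
  −5m^3 − 35m^2 − 200m = (−(1/5)m)(25m^2 + 175m + 1000) + (0)
Last nonzero remainder: 25m^2 + 175m + 1000. Dividing through by 25 gives the monic gcd m^2 + 7m + 40.
Cancel m^2 + 7m + 40 from numerator and denominator to get the reduced form.

(−5 − m)/(m)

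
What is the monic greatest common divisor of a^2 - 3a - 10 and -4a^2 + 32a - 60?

Euclidean algorithm in ℚ[a]:
  a^2 - 3a - 10 = (-1/4)(-4a^2 + 32a - 60) + (5a - 25)
  -4a^2 + 32a - 60 = (-(4/5)a + 12/5)(5a - 25) + (0)
Last nonzero remainder: 5a - 25. Dividing through by 5 gives the monic gcd a - 5.

a - 5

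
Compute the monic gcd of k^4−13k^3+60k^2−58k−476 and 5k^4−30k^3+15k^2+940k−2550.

Apply the Euclidean algorithm:
  k^4−13k^3+60k^2−58k−476 = (1/5)(5k^4−30k^3+15k^2+940k−2550) + (−7k^3+57k^2−246k+34)
  5k^4−30k^3+15k^2+940k−2550 = (−(5/7)k−75/49)(−7k^3+57k^2−246k+34) + (−(3600/49)k^2+(28800/49)k−122400/49)
  −7k^3+57k^2−246k+34 = ((343/3600)k−49/3600)(−(3600/49)k^2+(28800/49)k−122400/49) + (0)
Last nonzero remainder: −(3600/49)k^2+(28800/49)k−122400/49. Dividing through by −3600/49 gives the monic gcd k^2−8k+34.

k^2−8k+34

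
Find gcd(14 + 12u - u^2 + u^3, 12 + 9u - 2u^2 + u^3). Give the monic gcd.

By polynomial division,
  u^3 - u^2 + 12u + 14 = (u^3 - 2u^2 + 9u + 12) + (u^2 + 3u + 2)
  u^3 - 2u^2 + 9u + 12 = (u - 5)(u^2 + 3u + 2) + (22u + 22)
  u^2 + 3u + 2 = ((1/22)u + 1/11)(22u + 22) + (0)
Last nonzero remainder: 22u + 22. Dividing through by 22 gives the monic gcd u + 1.

1 + u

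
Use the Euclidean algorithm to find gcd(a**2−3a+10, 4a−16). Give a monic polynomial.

1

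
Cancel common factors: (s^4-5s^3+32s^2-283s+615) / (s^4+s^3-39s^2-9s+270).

(s^2+3s+41)/(s^2+9s+18)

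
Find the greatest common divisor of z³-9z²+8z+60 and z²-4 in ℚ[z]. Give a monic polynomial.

z+2

By polynomial division,
  z³-9z²+8z+60 = (z-9)(z²-4) + (12z+24)
  z²-4 = ((1/12)z-1/6)(12z+24) + (0)
Last nonzero remainder: 12z+24. Dividing through by 12 gives the monic gcd z+2.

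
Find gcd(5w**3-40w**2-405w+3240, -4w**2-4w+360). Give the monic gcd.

Euclidean algorithm in ℚ[w]:
  5w**3-40w**2-405w+3240 = (-(5/4)w+45/4)(-4w**2-4w+360) + (90w-810)
  -4w**2-4w+360 = (-(2/45)w-4/9)(90w-810) + (0)
Last nonzero remainder: 90w-810. Dividing through by 90 gives the monic gcd w-9.

w-9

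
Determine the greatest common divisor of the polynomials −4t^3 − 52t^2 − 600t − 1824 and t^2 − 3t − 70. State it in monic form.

1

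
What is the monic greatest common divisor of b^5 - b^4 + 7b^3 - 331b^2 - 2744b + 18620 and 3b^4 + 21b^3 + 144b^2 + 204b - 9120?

Euclidean algorithm in ℚ[b]:
  b^5 - b^4 + 7b^3 - 331b^2 - 2744b + 18620 = ((1/3)b - 8/3)(3b^4 + 21b^3 + 144b^2 + 204b - 9120) + (15b^3 - 15b^2 + 840b - 5700)
  3b^4 + 21b^3 + 144b^2 + 204b - 9120 = ((1/5)b + 8/5)(15b^3 - 15b^2 + 840b - 5700) + (0)
Last nonzero remainder: 15b^3 - 15b^2 + 840b - 5700. Dividing through by 15 gives the monic gcd b^3 - b^2 + 56b - 380.

b^3 - b^2 + 56b - 380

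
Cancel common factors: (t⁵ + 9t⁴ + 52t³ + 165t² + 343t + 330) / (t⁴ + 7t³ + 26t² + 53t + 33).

By polynomial division,
  t⁵ + 9t⁴ + 52t³ + 165t² + 343t + 330 = (t + 2)(t⁴ + 7t³ + 26t² + 53t + 33) + (12t³ + 60t² + 204t + 264)
  t⁴ + 7t³ + 26t² + 53t + 33 = ((1/12)t + 1/6)(12t³ + 60t² + 204t + 264) + (−t² − 3t − 11)
  12t³ + 60t² + 204t + 264 = (−12t − 24)(−t² − 3t − 11) + (0)
Last nonzero remainder: −t² − 3t − 11. Dividing through by −1 gives the monic gcd t² + 3t + 11.
Cancel t² + 3t + 11 from numerator and denominator to get the reduced form.

(t³ + 6t² + 23t + 30)/(t² + 4t + 3)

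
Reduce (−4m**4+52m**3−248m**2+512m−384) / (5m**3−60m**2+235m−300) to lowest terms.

(−4m**2+24m−32)/(5m−25)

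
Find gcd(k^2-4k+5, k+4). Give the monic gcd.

1

Apply the Euclidean algorithm:
  k^2-4k+5 = (k-8)(k+4) + (37)
  k+4 = ((1/37)k+4/37)(37) + (0)
The last nonzero remainder is the constant 37, so the polynomials are coprime and gcd = 1.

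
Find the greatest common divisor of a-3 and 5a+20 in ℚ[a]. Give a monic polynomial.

1

Apply the Euclidean algorithm:
  a-3 = (1/5)(5a+20) + (-7)
  5a+20 = (-(5/7)a-20/7)(-7) + (0)
The last nonzero remainder is the constant -7, so the polynomials are coprime and gcd = 1.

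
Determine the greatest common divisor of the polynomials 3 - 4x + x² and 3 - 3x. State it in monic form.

-1 + x

By polynomial division,
  x² - 4x + 3 = (-(1/3)x + 1)(-3x + 3) + (0)
Last nonzero remainder: -3x + 3. Dividing through by -3 gives the monic gcd x - 1.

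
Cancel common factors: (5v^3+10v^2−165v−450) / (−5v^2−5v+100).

Repeated division with remainder:
  5v^3+10v^2−165v−450 = (−v−1)(−5v^2−5v+100) + (−70v−350)
  −5v^2−5v+100 = ((1/14)v−2/7)(−70v−350) + (0)
Last nonzero remainder: −70v−350. Dividing through by −70 gives the monic gcd v+5.
Cancel v+5 from numerator and denominator to get the reduced form.

(−v^2+3v+18)/(v−4)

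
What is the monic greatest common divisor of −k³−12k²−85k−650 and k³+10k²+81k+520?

k²+2k+65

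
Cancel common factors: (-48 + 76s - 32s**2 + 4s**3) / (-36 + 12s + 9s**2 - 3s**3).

Repeated division with remainder:
  4s**3 - 32s**2 + 76s - 48 = (-4/3)(-3s**3 + 9s**2 + 12s - 36) + (-20s**2 + 92s - 96)
  -3s**3 + 9s**2 + 12s - 36 = ((3/20)s + 6/25)(-20s**2 + 92s - 96) + ((108/25)s - 324/25)
  -20s**2 + 92s - 96 = (-(125/27)s + 200/27)((108/25)s - 324/25) + (0)
Last nonzero remainder: (108/25)s - 324/25. Dividing through by 108/25 gives the monic gcd s - 3.
Cancel s - 3 from numerator and denominator to get the reduced form.

(-16 + 20s - 4s**2)/(-12 + 3s**2)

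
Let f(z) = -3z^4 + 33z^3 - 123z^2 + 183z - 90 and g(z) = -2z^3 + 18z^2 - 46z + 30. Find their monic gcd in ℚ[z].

z^3 - 9z^2 + 23z - 15

Repeated division with remainder:
  -3z^4 + 33z^3 - 123z^2 + 183z - 90 = ((3/2)z - 3)(-2z^3 + 18z^2 - 46z + 30) + (0)
Last nonzero remainder: -2z^3 + 18z^2 - 46z + 30. Dividing through by -2 gives the monic gcd z^3 - 9z^2 + 23z - 15.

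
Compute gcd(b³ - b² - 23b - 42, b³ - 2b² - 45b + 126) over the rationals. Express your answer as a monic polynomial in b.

b - 6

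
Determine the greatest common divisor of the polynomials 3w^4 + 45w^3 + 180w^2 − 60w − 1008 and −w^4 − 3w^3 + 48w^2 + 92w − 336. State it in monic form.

w^3 + 9w^2 + 6w − 56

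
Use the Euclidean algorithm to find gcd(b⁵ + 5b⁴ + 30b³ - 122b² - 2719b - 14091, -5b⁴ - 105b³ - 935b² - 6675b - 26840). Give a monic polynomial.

Euclidean algorithm in ℚ[b]:
  b⁵ + 5b⁴ + 30b³ - 122b² - 2719b - 14091 = (-(1/5)b + 16/5)(-5b⁴ - 105b³ - 935b² - 6675b - 26840) + (179b³ + 1535b² + 13273b + 71797)
  -5b⁴ - 105b³ - 935b² - 6675b - 26840 = (-(5/179)b - 11120/32041)(179b³ + 1535b² + 13273b + 71797) + (-(1009800/32041)b² - (2019600/32041)b - 61597800/32041)
  179b³ + 1535b² + 13273b + 71797 = (-(5735339/1009800)b - 3428387/91800)(-(1009800/32041)b² - (2019600/32041)b - 61597800/32041) + (0)
Last nonzero remainder: -(1009800/32041)b² - (2019600/32041)b - 61597800/32041. Dividing through by -1009800/32041 gives the monic gcd b² + 2b + 61.

b² + 2b + 61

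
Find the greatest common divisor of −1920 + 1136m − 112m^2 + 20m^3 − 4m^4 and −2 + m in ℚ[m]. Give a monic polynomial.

−2 + m

By polynomial division,
  −4m^4 + 20m^3 − 112m^2 + 1136m − 1920 = (−4m^3 + 12m^2 − 88m + 960)(m − 2) + (0)
The last nonzero remainder m − 2 is already monic.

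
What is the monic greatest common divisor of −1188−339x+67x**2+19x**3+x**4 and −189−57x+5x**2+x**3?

Apply the Euclidean algorithm:
  x**4+19x**3+67x**2−339x−1188 = (x+14)(x**3+5x**2−57x−189) + (54x**2+648x+1458)
  x**3+5x**2−57x−189 = ((1/54)x−7/54)(54x**2+648x+1458) + (0)
Last nonzero remainder: 54x**2+648x+1458. Dividing through by 54 gives the monic gcd x**2+12x+27.

27+12x+x**2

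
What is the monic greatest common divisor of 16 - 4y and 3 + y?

Apply the Euclidean algorithm:
  -4y + 16 = (-4)(y + 3) + (28)
  y + 3 = ((1/28)y + 3/28)(28) + (0)
The last nonzero remainder is the constant 28, so the polynomials are coprime and gcd = 1.

1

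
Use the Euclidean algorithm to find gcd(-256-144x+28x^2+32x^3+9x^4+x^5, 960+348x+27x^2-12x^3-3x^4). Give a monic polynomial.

64+36x+9x^2+x^3

Repeated division with remainder:
  x^5+9x^4+32x^3+28x^2-144x-256 = (-(1/3)x-5/3)(-3x^4-12x^3+27x^2+348x+960) + (21x^3+189x^2+756x+1344)
  -3x^4-12x^3+27x^2+348x+960 = (-(1/7)x+5/7)(21x^3+189x^2+756x+1344) + (0)
Last nonzero remainder: 21x^3+189x^2+756x+1344. Dividing through by 21 gives the monic gcd x^3+9x^2+36x+64.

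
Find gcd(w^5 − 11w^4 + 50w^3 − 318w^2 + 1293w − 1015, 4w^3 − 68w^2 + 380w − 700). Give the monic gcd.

By polynomial division,
  w^5 − 11w^4 + 50w^3 − 318w^2 + 1293w − 1015 = ((1/4)w^2 + (3/2)w + 57/4)(4w^3 − 68w^2 + 380w − 700) + (256w^2 − 3072w + 8960)
  4w^3 − 68w^2 + 380w − 700 = ((1/64)w − 5/64)(256w^2 − 3072w + 8960) + (0)
Last nonzero remainder: 256w^2 − 3072w + 8960. Dividing through by 256 gives the monic gcd w^2 − 12w + 35.

w^2 − 12w + 35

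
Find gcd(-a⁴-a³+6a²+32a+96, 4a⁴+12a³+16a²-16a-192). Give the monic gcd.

a³+5a²+14a+24

Repeated division with remainder:
  -a⁴-a³+6a²+32a+96 = (-1/4)(4a⁴+12a³+16a²-16a-192) + (2a³+10a²+28a+48)
  4a⁴+12a³+16a²-16a-192 = (2a-4)(2a³+10a²+28a+48) + (0)
Last nonzero remainder: 2a³+10a²+28a+48. Dividing through by 2 gives the monic gcd a³+5a²+14a+24.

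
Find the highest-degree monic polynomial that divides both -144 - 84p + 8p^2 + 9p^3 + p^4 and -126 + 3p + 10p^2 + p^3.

Repeated division with remainder:
  p^4 + 9p^3 + 8p^2 - 84p - 144 = (p - 1)(p^3 + 10p^2 + 3p - 126) + (15p^2 + 45p - 270)
  p^3 + 10p^2 + 3p - 126 = ((1/15)p + 7/15)(15p^2 + 45p - 270) + (0)
Last nonzero remainder: 15p^2 + 45p - 270. Dividing through by 15 gives the monic gcd p^2 + 3p - 18.

-18 + 3p + p^2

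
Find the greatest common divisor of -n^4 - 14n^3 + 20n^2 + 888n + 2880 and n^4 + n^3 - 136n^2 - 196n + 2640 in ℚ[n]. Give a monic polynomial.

Euclidean algorithm in ℚ[n]:
  -n^4 - 14n^3 + 20n^2 + 888n + 2880 = (-1)(n^4 + n^3 - 136n^2 - 196n + 2640) + (-13n^3 - 116n^2 + 692n + 5520)
  n^4 + n^3 - 136n^2 - 196n + 2640 = (-(1/13)n + 103/169)(-13n^3 - 116n^2 + 692n + 5520) + (-(2040/169)n^2 - (32640/169)n - 122400/169)
  -13n^3 - 116n^2 + 692n + 5520 = ((2197/2040)n - 3887/510)(-(2040/169)n^2 - (32640/169)n - 122400/169) + (0)
Last nonzero remainder: -(2040/169)n^2 - (32640/169)n - 122400/169. Dividing through by -2040/169 gives the monic gcd n^2 + 16n + 60.

n^2 + 16n + 60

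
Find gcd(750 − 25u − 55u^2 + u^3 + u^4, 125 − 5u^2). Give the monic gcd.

Repeated division with remainder:
  u^4 + u^3 − 55u^2 − 25u + 750 = (−(1/5)u^2 − (1/5)u + 6)(−5u^2 + 125) + (0)
Last nonzero remainder: −5u^2 + 125. Dividing through by −5 gives the monic gcd u^2 − 25.

−25 + u^2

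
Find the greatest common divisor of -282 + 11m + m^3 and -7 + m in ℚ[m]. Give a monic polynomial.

Apply the Euclidean algorithm:
  m^3 + 11m - 282 = (m^2 + 7m + 60)(m - 7) + (138)
  m - 7 = ((1/138)m - 7/138)(138) + (0)
The last nonzero remainder is the constant 138, so the polynomials are coprime and gcd = 1.

1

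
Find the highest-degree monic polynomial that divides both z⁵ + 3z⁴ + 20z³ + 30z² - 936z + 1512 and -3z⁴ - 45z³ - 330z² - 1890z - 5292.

z³ + 8z² + 54z + 252

Repeated division with remainder:
  z⁵ + 3z⁴ + 20z³ + 30z² - 936z + 1512 = (-(1/3)z + 4)(-3z⁴ - 45z³ - 330z² - 1890z - 5292) + (90z³ + 720z² + 4860z + 22680)
  -3z⁴ - 45z³ - 330z² - 1890z - 5292 = (-(1/30)z - 7/30)(90z³ + 720z² + 4860z + 22680) + (0)
Last nonzero remainder: 90z³ + 720z² + 4860z + 22680. Dividing through by 90 gives the monic gcd z³ + 8z² + 54z + 252.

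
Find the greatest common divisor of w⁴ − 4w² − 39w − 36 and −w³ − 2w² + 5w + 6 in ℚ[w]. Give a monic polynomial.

Euclidean algorithm in ℚ[w]:
  w⁴ − 4w² − 39w − 36 = (−w + 2)(−w³ − 2w² + 5w + 6) + (5w² − 43w − 48)
  −w³ − 2w² + 5w + 6 = (−(1/5)w − 53/25)(5w² − 43w − 48) + (−(2394/25)w − 2394/25)
  5w² − 43w − 48 = (−(125/2394)w + 200/399)(−(2394/25)w − 2394/25) + (0)
Last nonzero remainder: −(2394/25)w − 2394/25. Dividing through by −2394/25 gives the monic gcd w + 1.

w + 1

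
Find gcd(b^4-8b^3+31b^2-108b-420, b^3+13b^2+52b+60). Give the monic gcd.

b+2

By polynomial division,
  b^4-8b^3+31b^2-108b-420 = (b-21)(b^3+13b^2+52b+60) + (252b^2+924b+840)
  b^3+13b^2+52b+60 = ((1/252)b+1/27)(252b^2+924b+840) + ((130/9)b+260/9)
  252b^2+924b+840 = ((1134/65)b+378/13)((130/9)b+260/9) + (0)
Last nonzero remainder: (130/9)b+260/9. Dividing through by 130/9 gives the monic gcd b+2.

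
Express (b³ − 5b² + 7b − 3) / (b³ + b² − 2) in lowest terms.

(b² − 4b + 3)/(b² + 2b + 2)

Repeated division with remainder:
  b³ − 5b² + 7b − 3 = (b³ + b² − 2) + (−6b² + 7b − 1)
  b³ + b² − 2 = (−(1/6)b − 13/36)(−6b² + 7b − 1) + ((85/36)b − 85/36)
  −6b² + 7b − 1 = (−(216/85)b + 36/85)((85/36)b − 85/36) + (0)
Last nonzero remainder: (85/36)b − 85/36. Dividing through by 85/36 gives the monic gcd b − 1.
Cancel b − 1 from numerator and denominator to get the reduced form.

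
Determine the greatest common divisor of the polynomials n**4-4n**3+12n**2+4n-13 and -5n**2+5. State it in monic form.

Repeated division with remainder:
  n**4-4n**3+12n**2+4n-13 = (-(1/5)n**2+(4/5)n-13/5)(-5n**2+5) + (0)
Last nonzero remainder: -5n**2+5. Dividing through by -5 gives the monic gcd n**2-1.

n**2-1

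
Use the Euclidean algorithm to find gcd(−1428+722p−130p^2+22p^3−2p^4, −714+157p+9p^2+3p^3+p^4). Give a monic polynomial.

−102+37p−4p^2+p^3

By polynomial division,
  −2p^4+22p^3−130p^2+722p−1428 = (−2)(p^4+3p^3+9p^2+157p−714) + (28p^3−112p^2+1036p−2856)
  p^4+3p^3+9p^2+157p−714 = ((1/28)p+1/4)(28p^3−112p^2+1036p−2856) + (0)
Last nonzero remainder: 28p^3−112p^2+1036p−2856. Dividing through by 28 gives the monic gcd p^3−4p^2+37p−102.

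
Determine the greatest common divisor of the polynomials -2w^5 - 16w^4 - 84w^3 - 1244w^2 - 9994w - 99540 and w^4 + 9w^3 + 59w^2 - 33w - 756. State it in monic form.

w^2 + 8w + 63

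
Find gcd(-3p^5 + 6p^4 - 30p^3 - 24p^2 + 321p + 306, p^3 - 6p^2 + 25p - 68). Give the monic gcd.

Euclidean algorithm in ℚ[p]:
  -3p^5 + 6p^4 - 30p^3 - 24p^2 + 321p + 306 = (-3p^2 - 12p - 27)(p^3 - 6p^2 + 25p - 68) + (-90p^2 + 180p - 1530)
  p^3 - 6p^2 + 25p - 68 = (-(1/90)p + 2/45)(-90p^2 + 180p - 1530) + (0)
Last nonzero remainder: -90p^2 + 180p - 1530. Dividing through by -90 gives the monic gcd p^2 - 2p + 17.

p^2 - 2p + 17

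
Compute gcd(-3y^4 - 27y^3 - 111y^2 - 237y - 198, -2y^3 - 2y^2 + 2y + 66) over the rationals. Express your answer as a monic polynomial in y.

y^2 + 4y + 11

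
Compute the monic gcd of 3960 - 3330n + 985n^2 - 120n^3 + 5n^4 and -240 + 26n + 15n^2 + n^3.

-3 + n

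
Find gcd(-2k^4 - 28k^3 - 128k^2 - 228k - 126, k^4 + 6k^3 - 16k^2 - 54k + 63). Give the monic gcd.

k^2 + 10k + 21

Euclidean algorithm in ℚ[k]:
  -2k^4 - 28k^3 - 128k^2 - 228k - 126 = (-2)(k^4 + 6k^3 - 16k^2 - 54k + 63) + (-16k^3 - 160k^2 - 336k)
  k^4 + 6k^3 - 16k^2 - 54k + 63 = (-(1/16)k + 1/4)(-16k^3 - 160k^2 - 336k) + (3k^2 + 30k + 63)
  -16k^3 - 160k^2 - 336k = (-(16/3)k)(3k^2 + 30k + 63) + (0)
Last nonzero remainder: 3k^2 + 30k + 63. Dividing through by 3 gives the monic gcd k^2 + 10k + 21.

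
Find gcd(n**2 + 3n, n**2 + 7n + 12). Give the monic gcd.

n + 3

Euclidean algorithm in ℚ[n]:
  n**2 + 3n = (n**2 + 7n + 12) + (-4n - 12)
  n**2 + 7n + 12 = (-(1/4)n - 1)(-4n - 12) + (0)
Last nonzero remainder: -4n - 12. Dividing through by -4 gives the monic gcd n + 3.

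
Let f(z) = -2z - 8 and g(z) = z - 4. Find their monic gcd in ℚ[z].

Apply the Euclidean algorithm:
  -2z - 8 = (-2)(z - 4) + (-16)
  z - 4 = (-(1/16)z + 1/4)(-16) + (0)
The last nonzero remainder is the constant -16, so the polynomials are coprime and gcd = 1.

1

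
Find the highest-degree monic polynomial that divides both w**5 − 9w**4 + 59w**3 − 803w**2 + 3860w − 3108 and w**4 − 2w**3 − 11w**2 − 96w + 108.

w**2 − 7w + 6

By polynomial division,
  w**5 − 9w**4 + 59w**3 − 803w**2 + 3860w − 3108 = (w − 7)(w**4 − 2w**3 − 11w**2 − 96w + 108) + (56w**3 − 784w**2 + 3080w − 2352)
  w**4 − 2w**3 − 11w**2 − 96w + 108 = ((1/56)w + 3/14)(56w**3 − 784w**2 + 3080w − 2352) + (102w**2 − 714w + 612)
  56w**3 − 784w**2 + 3080w − 2352 = ((28/51)w − 196/51)(102w**2 − 714w + 612) + (0)
Last nonzero remainder: 102w**2 − 714w + 612. Dividing through by 102 gives the monic gcd w**2 − 7w + 6.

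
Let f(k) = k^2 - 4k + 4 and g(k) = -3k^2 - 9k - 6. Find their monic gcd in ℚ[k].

1

Apply the Euclidean algorithm:
  k^2 - 4k + 4 = (-1/3)(-3k^2 - 9k - 6) + (-7k + 2)
  -3k^2 - 9k - 6 = ((3/7)k + 69/49)(-7k + 2) + (-432/49)
  -7k + 2 = ((343/432)k - 49/216)(-432/49) + (0)
The last nonzero remainder is the constant -432/49, so the polynomials are coprime and gcd = 1.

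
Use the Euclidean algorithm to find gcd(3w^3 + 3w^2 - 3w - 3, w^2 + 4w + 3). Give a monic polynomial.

w + 1

Euclidean algorithm in ℚ[w]:
  3w^3 + 3w^2 - 3w - 3 = (3w - 9)(w^2 + 4w + 3) + (24w + 24)
  w^2 + 4w + 3 = ((1/24)w + 1/8)(24w + 24) + (0)
Last nonzero remainder: 24w + 24. Dividing through by 24 gives the monic gcd w + 1.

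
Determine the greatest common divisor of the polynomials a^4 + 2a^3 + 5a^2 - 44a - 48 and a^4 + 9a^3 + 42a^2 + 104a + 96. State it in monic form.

a^2 + 4a + 16

Repeated division with remainder:
  a^4 + 2a^3 + 5a^2 - 44a - 48 = (a^4 + 9a^3 + 42a^2 + 104a + 96) + (-7a^3 - 37a^2 - 148a - 144)
  a^4 + 9a^3 + 42a^2 + 104a + 96 = (-(1/7)a - 26/49)(-7a^3 - 37a^2 - 148a - 144) + ((60/49)a^2 + (240/49)a + 960/49)
  -7a^3 - 37a^2 - 148a - 144 = (-(343/60)a - 147/20)((60/49)a^2 + (240/49)a + 960/49) + (0)
Last nonzero remainder: (60/49)a^2 + (240/49)a + 960/49. Dividing through by 60/49 gives the monic gcd a^2 + 4a + 16.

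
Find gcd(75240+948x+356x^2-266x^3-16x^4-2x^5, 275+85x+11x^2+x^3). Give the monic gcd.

55+6x+x^2

Repeated division with remainder:
  -2x^5-16x^4-266x^3+356x^2+948x+75240 = (-2x^2+6x-162)(x^3+11x^2+85x+275) + (2178x^2+13068x+119790)
  x^3+11x^2+85x+275 = ((1/2178)x+5/2178)(2178x^2+13068x+119790) + (0)
Last nonzero remainder: 2178x^2+13068x+119790. Dividing through by 2178 gives the monic gcd x^2+6x+55.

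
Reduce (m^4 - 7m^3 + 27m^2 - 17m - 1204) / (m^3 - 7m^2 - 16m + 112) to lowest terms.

(m^2 - 4m + 43)/(m - 4)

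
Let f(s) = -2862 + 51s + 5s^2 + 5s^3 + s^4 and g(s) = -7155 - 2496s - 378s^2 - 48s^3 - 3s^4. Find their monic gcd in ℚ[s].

477 + 71s + 11s^2 + s^3

By polynomial division,
  s^4 + 5s^3 + 5s^2 + 51s - 2862 = (-1/3)(-3s^4 - 48s^3 - 378s^2 - 2496s - 7155) + (-11s^3 - 121s^2 - 781s - 5247)
  -3s^4 - 48s^3 - 378s^2 - 2496s - 7155 = ((3/11)s + 15/11)(-11s^3 - 121s^2 - 781s - 5247) + (0)
Last nonzero remainder: -11s^3 - 121s^2 - 781s - 5247. Dividing through by -11 gives the monic gcd s^3 + 11s^2 + 71s + 477.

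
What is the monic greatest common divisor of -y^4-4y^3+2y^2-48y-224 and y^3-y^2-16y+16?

Repeated division with remainder:
  -y^4-4y^3+2y^2-48y-224 = (-y-5)(y^3-y^2-16y+16) + (-19y^2-112y-144)
  y^3-y^2-16y+16 = (-(1/19)y+131/361)(-19y^2-112y-144) + ((6160/361)y+24640/361)
  -19y^2-112y-144 = (-(6859/6160)y-3249/1540)((6160/361)y+24640/361) + (0)
Last nonzero remainder: (6160/361)y+24640/361. Dividing through by 6160/361 gives the monic gcd y+4.

y+4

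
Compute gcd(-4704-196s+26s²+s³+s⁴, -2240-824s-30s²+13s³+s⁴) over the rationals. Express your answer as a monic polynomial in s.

-56-s+s²

Euclidean algorithm in ℚ[s]:
  s⁴+s³+26s²-196s-4704 = (s⁴+13s³-30s²-824s-2240) + (-12s³+56s²+628s-2464)
  s⁴+13s³-30s²-824s-2240 = (-(1/12)s-53/36)(-12s³+56s²+628s-2464) + ((943/9)s²-(943/9)s-52808/9)
  -12s³+56s²+628s-2464 = (-(108/943)s+396/943)((943/9)s²-(943/9)s-52808/9) + (0)
Last nonzero remainder: (943/9)s²-(943/9)s-52808/9. Dividing through by 943/9 gives the monic gcd s²-s-56.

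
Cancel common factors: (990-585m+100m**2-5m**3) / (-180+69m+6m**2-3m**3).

Apply the Euclidean algorithm:
  -5m**3+100m**2-585m+990 = (5/3)(-3m**3+6m**2+69m-180) + (90m**2-700m+1290)
  -3m**3+6m**2+69m-180 = (-(1/30)m-26/135)(90m**2-700m+1290) + (-(616/27)m+616/9)
  90m**2-700m+1290 = (-(1215/308)m+5805/308)(-(616/27)m+616/9) + (0)
Last nonzero remainder: -(616/27)m+616/9. Dividing through by -616/27 gives the monic gcd m-3.
Cancel m-3 from numerator and denominator to get the reduced form.

(330-85m+5m**2)/(-60+3m+3m**2)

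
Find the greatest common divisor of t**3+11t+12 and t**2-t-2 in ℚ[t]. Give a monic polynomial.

t+1

Apply the Euclidean algorithm:
  t**3+11t+12 = (t+1)(t**2-t-2) + (14t+14)
  t**2-t-2 = ((1/14)t-1/7)(14t+14) + (0)
Last nonzero remainder: 14t+14. Dividing through by 14 gives the monic gcd t+1.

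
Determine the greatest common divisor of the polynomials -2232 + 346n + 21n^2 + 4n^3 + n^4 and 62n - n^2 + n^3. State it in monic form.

62 - n + n^2

Apply the Euclidean algorithm:
  n^4 + 4n^3 + 21n^2 + 346n - 2232 = (n + 5)(n^3 - n^2 + 62n) + (-36n^2 + 36n - 2232)
  n^3 - n^2 + 62n = (-(1/36)n)(-36n^2 + 36n - 2232) + (0)
Last nonzero remainder: -36n^2 + 36n - 2232. Dividing through by -36 gives the monic gcd n^2 - n + 62.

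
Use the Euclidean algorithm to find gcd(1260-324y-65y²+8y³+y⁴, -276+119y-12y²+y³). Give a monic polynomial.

Apply the Euclidean algorithm:
  y⁴+8y³-65y²-324y+1260 = (y+20)(y³-12y²+119y-276) + (56y²-2428y+6780)
  y³-12y²+119y-276 = ((1/56)y+439/784)(56y²-2428y+6780) + ((266067/196)y-798201/196)
  56y²-2428y+6780 = ((10976/266067)y-442960/266067)((266067/196)y-798201/196) + (0)
Last nonzero remainder: (266067/196)y-798201/196. Dividing through by 266067/196 gives the monic gcd y-3.

-3+y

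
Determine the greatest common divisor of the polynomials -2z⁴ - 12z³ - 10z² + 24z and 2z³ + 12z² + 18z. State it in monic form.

z² + 3z

Euclidean algorithm in ℚ[z]:
  -2z⁴ - 12z³ - 10z² + 24z = (-z)(2z³ + 12z² + 18z) + (8z² + 24z)
  2z³ + 12z² + 18z = ((1/4)z + 3/4)(8z² + 24z) + (0)
Last nonzero remainder: 8z² + 24z. Dividing through by 8 gives the monic gcd z² + 3z.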